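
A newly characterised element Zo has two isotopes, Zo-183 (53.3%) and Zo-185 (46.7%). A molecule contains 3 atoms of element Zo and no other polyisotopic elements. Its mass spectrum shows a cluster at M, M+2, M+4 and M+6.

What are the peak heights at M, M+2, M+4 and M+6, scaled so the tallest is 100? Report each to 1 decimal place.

The 3 Zo atoms are independent, so intensities follow the terms of (0.533 + 0.467)^3.
P(M) = 0.533^3 = 0.151419
P(M+2) = 3 × 0.533^2 × 0.467^1 = 0.398009
P(M+4) = 3 × 0.533^1 × 0.467^2 = 0.348724
P(M+6) = 0.467^3 = 0.101848
The M+2 peak is largest (0.398009); scaling to 100 gives 38.0 : 100.0 : 87.6 : 25.6.

38.0 : 100.0 : 87.6 : 25.6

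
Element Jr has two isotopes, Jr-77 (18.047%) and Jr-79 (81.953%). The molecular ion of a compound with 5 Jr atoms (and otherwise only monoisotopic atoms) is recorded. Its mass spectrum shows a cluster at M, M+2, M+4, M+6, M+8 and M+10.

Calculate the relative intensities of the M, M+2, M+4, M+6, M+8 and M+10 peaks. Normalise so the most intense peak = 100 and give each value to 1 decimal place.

Expanding (0.18047 + 0.81953)^5:
P(M) = 0.18047^5 = 0.000191
P(M+2) = 5 × 0.18047^4 × 0.81953^1 = 0.004347
P(M+4) = 10 × 0.18047^3 × 0.81953^2 = 0.039477
P(M+6) = 10 × 0.18047^2 × 0.81953^3 = 0.179269
P(M+8) = 5 × 0.18047^1 × 0.81953^4 = 0.407038
P(M+10) = 0.81953^5 = 0.369679
The M+8 peak is largest (0.407038); scaling to 100 gives 0.0 : 1.1 : 9.7 : 44.0 : 100.0 : 90.8.

0.0 : 1.1 : 9.7 : 44.0 : 100.0 : 90.8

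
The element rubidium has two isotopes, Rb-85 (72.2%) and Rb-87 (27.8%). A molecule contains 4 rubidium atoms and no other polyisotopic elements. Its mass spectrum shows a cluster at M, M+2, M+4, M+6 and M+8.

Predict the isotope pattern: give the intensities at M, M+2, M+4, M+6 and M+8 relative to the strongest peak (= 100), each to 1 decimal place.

Each Rb atom is independently Rb-85 (p = 0.722) or Rb-87 (q = 0.278); the cluster is the binomial expansion (p + q)^4.
P(M) = 0.722^4 = 0.271737
P(M+2) = 4 × 0.722^3 × 0.278^1 = 0.418520
P(M+4) = 6 × 0.722^2 × 0.278^2 = 0.241721
P(M+6) = 4 × 0.722^1 × 0.278^3 = 0.062049
P(M+8) = 0.278^4 = 0.005973
The M+2 peak is largest (0.418520); scaling to 100 gives 64.9 : 100.0 : 57.8 : 14.8 : 1.4.

64.9 : 100.0 : 57.8 : 14.8 : 1.4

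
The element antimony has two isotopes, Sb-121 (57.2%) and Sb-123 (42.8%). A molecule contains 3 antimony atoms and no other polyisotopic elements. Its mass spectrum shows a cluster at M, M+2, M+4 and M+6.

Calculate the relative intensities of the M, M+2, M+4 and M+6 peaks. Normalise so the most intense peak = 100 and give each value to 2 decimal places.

44.55 : 100.00 : 74.83 : 18.66

Each Sb atom is independently Sb-121 (p = 0.572) or Sb-123 (q = 0.428); the cluster is the binomial expansion (p + q)^3.
P(M) = 0.572^3 = 0.187149
P(M+2) = 3 × 0.572^2 × 0.428^1 = 0.420104
P(M+4) = 3 × 0.572^1 × 0.428^2 = 0.314344
P(M+6) = 0.428^3 = 0.078403
The M+2 peak is largest (0.420104); scaling to 100 gives 44.55 : 100.00 : 74.83 : 18.66.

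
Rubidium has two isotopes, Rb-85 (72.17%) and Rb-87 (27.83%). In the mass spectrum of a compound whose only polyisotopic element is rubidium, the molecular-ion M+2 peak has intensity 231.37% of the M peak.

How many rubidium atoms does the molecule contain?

With n Rb atoms, P(M+2)/P(M) = C(n,1)·p^(n−1)q / p^n = n·q/p = n · 0.2783/0.7217.
n = 2.3137 × 0.7217/0.2783 = 6.00 ≈ 6

6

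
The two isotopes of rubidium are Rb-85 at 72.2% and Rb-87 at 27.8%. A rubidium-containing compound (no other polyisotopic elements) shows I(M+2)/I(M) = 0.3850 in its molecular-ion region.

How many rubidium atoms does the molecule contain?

With n Rb atoms, P(M+2)/P(M) = C(n,1)·p^(n−1)q / p^n = n·q/p = n · 0.278/0.722.
n = 0.3850 × 0.722/0.278 = 1.00 ≈ 1

1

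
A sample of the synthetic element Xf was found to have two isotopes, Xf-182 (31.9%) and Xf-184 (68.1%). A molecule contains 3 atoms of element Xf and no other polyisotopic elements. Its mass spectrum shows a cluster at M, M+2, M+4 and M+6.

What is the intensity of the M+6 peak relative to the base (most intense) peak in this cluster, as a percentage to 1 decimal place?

Term probabilities: M 0.0325, M+2 0.2079, M+4 0.4438, M+6 0.3158. Base peak = M+4.
P(M+4) = C(3,2) × 0.319^1 × 0.681^2 = 3 × 0.3190 × 0.463761 = 0.443819 (base)
P(M+6) = C(3,3) × 0.319^0 × 0.681^3 = 1 × 1.0000 × 0.31582124 = 0.315821
Relative intensity = 0.315821 / 0.443819 × 100 = 71.2

71.2%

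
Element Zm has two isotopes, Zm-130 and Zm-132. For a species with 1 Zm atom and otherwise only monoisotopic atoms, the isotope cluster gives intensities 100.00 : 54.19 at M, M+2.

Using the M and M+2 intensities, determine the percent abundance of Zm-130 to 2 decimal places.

64.86%

If p is the fraction of Zm that is Zm-130, then I(M+2)/I(M) = [C(1,1)·p^0·(1−p)] / p^1 = 1·(1−p)/p = 54.19/100.00 = 0.5419
(1−p)/p = 0.5419/1 = 0.5419  ⇒  p = 1/(1 + 0.5419) = 0.6486
Zm-130: 64.86%, Zm-132: 35.14%.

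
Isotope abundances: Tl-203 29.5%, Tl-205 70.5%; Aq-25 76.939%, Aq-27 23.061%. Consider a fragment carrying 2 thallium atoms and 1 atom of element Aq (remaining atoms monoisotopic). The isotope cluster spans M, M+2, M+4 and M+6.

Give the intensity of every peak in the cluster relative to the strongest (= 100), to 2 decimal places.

14.00 : 71.10 : 100.00 : 23.96

Thallium pattern (n=2): 0.087025 : 0.41595 : 0.497025
Element Aq pattern (n=1): 0.76939 : 0.23061
Convolve the two distributions (both contribute in 2-u steps):
  M: 0.087025×0.76939 = 0.066956
  M+2: 0.087025×0.23061 + 0.41595×0.76939 = 0.340097
  M+4: 0.41595×0.23061 + 0.497025×0.76939 = 0.478328
  M+6: 0.497025×0.23061 = 0.114619
Scale to base peak (0.478328) = 100: 14.00 : 71.10 : 100.00 : 23.96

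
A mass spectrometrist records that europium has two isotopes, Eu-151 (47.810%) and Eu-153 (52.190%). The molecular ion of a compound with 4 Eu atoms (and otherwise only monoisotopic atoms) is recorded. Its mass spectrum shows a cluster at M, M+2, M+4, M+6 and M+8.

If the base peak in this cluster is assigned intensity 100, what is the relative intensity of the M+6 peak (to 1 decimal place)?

72.8

Binomial terms of (0.47810 + 0.52190)^4: M 0.0522, M+2 0.2281, M+4 0.3736, M+6 0.2719, M+8 0.0742 → M+4 is the base peak.
P(M+4) = C(4,2) × 0.47810^2 × 0.52190^2 = 6 × 0.22857961 × 0.27237961 = 0.373563 (base)
P(M+6) = C(4,3) × 0.47810^1 × 0.52190^3 = 4 × 0.4781 × 0.14215492 = 0.271857
Relative intensity = 0.271857 / 0.373563 × 100 = 72.8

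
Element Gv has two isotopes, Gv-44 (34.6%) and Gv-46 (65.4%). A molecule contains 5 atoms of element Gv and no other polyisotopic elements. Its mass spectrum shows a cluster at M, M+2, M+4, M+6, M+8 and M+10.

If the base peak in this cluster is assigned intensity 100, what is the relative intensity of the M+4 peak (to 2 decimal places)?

52.91

Term probabilities: M 0.0050, M+2 0.0469, M+4 0.1772, M+6 0.3349, M+8 0.3165, M+10 0.1196. Base peak = M+6.
P(M+6) = C(5,3) × 0.346^2 × 0.654^3 = 10 × 0.119716 × 0.27972626 = 0.334877 (base)
P(M+4) = C(5,2) × 0.346^3 × 0.654^2 = 10 × 0.04142174 × 0.427716 = 0.177167
Relative intensity = 0.177167 / 0.334877 × 100 = 52.91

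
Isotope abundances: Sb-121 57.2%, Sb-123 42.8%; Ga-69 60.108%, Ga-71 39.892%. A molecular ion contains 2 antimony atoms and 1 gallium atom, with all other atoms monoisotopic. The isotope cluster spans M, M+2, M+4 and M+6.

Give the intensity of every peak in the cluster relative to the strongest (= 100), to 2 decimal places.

Antimony pattern (n=2): 0.327184 : 0.489632 : 0.183184
Gallium pattern (n=1): 0.60108 : 0.39892
Convolve the two distributions (both contribute in 2-u steps):
  M: 0.327184×0.60108 = 0.196664
  M+2: 0.327184×0.39892 + 0.489632×0.60108 = 0.424828
  M+4: 0.489632×0.39892 + 0.183184×0.60108 = 0.305432
  M+6: 0.183184×0.39892 = 0.073076
Scale to base peak (0.424828) = 100: 46.29 : 100.00 : 71.90 : 17.20

46.29 : 100.00 : 71.90 : 17.20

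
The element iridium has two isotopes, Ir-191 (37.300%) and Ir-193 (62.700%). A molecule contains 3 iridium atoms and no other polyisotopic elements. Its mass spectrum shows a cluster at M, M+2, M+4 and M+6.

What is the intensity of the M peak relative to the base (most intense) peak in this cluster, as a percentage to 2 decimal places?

Binomial terms of (0.37300 + 0.62700)^3: M 0.0519, M+2 0.2617, M+4 0.4399, M+6 0.2465 → M+4 is the base peak.
P(M+4) = C(3,2) × 0.37300^1 × 0.62700^2 = 3 × 0.3730 × 0.393129 = 0.439911 (base)
P(M) = C(3,0) × 0.37300^3 × 0.62700^0 = 1 × 0.05189512 × 1.0000 = 0.051895
Relative intensity = 0.051895 / 0.439911 × 100 = 11.80

11.80%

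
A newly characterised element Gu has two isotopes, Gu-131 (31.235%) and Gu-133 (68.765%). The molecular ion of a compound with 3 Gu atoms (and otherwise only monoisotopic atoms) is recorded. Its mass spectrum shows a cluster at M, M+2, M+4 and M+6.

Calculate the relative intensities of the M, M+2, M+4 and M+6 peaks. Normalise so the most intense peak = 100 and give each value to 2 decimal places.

Expanding (0.31235 + 0.68765)^3:
P(M) = 0.31235^3 = 0.030474
P(M+2) = 3 × 0.31235^2 × 0.68765^1 = 0.201267
P(M+4) = 3 × 0.31235^1 × 0.68765^2 = 0.443096
P(M+6) = 0.68765^3 = 0.325164
The M+4 peak is largest (0.443096); scaling to 100 gives 6.88 : 45.42 : 100.00 : 73.38.

6.88 : 45.42 : 100.00 : 73.38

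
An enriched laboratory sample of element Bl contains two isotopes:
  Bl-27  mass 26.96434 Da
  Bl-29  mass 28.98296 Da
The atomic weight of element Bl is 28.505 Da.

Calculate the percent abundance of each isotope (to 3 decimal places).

Bl-27: 23.678%, Bl-29: 76.322%

With x = fraction of Bl-27 (so Bl-29 is 1 − x):
26.96434·x + 28.98296·(1 − x) = 28.505
(26.96434 − 28.98296)·x = 28.505 − 28.98296
x = -0.47796 / -2.01862 = 0.23678 → 23.678% Bl-27, 76.322% Bl-29.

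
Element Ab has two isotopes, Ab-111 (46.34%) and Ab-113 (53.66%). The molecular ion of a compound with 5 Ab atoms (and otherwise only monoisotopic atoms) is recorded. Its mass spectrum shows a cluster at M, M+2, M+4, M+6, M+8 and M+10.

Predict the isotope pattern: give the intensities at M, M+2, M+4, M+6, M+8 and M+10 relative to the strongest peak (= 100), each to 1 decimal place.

6.4 : 37.3 : 86.4 : 100.0 : 57.9 : 13.4

Expanding (0.4634 + 0.5366)^5:
P(M) = 0.4634^5 = 0.021369
P(M+2) = 5 × 0.4634^4 × 0.5366^1 = 0.123721
P(M+4) = 10 × 0.4634^3 × 0.5366^2 = 0.286530
P(M+6) = 10 × 0.4634^2 × 0.5366^3 = 0.331791
P(M+8) = 5 × 0.4634^1 × 0.5366^4 = 0.192101
P(M+10) = 0.5366^5 = 0.044489
The M+6 peak is largest (0.331791); scaling to 100 gives 6.4 : 37.3 : 86.4 : 100.0 : 57.9 : 13.4.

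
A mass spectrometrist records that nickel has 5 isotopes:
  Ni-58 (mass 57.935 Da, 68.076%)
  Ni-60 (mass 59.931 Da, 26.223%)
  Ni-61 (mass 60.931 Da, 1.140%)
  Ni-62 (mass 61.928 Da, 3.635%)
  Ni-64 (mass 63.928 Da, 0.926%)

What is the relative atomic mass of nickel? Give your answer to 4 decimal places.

Weight each isotope mass by its fractional abundance: 0.68076 × 57.935 + 0.26223 × 59.931 + 0.01140 × 60.931 + 0.03635 × 61.928 + 0.00926 × 63.928
= 39.43983 + 15.71571 + 0.69461 + 2.25108 + 0.59197 = 58.69320 Da

58.6932 Da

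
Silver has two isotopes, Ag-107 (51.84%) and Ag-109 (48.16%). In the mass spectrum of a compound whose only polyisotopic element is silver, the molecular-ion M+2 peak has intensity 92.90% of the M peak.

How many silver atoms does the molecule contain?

For n independent Ag atoms, I(M+2)/I(M) = n · (abundance Ag-109) / (abundance Ag-107) = n · 0.4816/0.5184.
n = 0.9290 × 0.5184/0.4816 = 1.00 ≈ 1

1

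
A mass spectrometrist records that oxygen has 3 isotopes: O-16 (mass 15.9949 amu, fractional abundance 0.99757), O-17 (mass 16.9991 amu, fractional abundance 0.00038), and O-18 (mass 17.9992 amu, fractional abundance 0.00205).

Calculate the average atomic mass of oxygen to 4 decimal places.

15.9994 amu

The abundance-weighted mean is 0.99757 × 15.9949 + 0.00038 × 16.9991 + 0.00205 × 17.9992
= 15.95603 + 0.00646 + 0.03690 = 15.99939 amu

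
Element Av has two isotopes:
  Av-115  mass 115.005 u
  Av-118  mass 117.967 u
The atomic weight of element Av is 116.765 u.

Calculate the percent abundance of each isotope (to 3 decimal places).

Av-115: 40.581%, Av-118: 59.419%

With x = fraction of Av-115 (so Av-118 is 1 − x):
115.005·x + 117.967·(1 − x) = 116.765
(115.005 − 117.967)·x = 116.765 − 117.967
x = -1.202 / -2.962 = 0.40581 → 40.581% Av-115, 59.419% Av-118.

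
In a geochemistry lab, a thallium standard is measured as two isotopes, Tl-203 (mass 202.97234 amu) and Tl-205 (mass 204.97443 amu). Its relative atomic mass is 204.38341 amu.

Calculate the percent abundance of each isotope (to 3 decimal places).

Tl-203: 29.520%, Tl-205: 70.480%

Writing the weighted mean with unknown fraction x of Tl-203:
202.97234·x + 204.97443·(1 − x) = 204.38341
(202.97234 − 204.97443)·x = 204.38341 − 204.97443
x = -0.59102 / -2.00209 = 0.29520 → 29.520% Tl-203, 70.480% Tl-205.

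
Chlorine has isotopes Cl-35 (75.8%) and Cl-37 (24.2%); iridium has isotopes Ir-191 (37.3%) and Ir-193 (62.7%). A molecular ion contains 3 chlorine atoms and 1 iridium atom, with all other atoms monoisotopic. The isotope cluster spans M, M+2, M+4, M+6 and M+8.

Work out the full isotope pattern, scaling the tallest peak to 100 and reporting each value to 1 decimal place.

Chlorine pattern (n=3): 0.43551951 : 0.41713346 : 0.13317454 : 0.01417249
Iridium pattern (n=1): 0.3730 : 0.6270
Convolve the two distributions (both contribute in 2-u steps):
  M: 0.43551951×0.3730 = 0.162449
  M+2: 0.43551951×0.6270 + 0.41713346×0.3730 = 0.428662
  M+4: 0.41713346×0.6270 + 0.13317454×0.3730 = 0.311217
  M+6: 0.13317454×0.6270 + 0.01417249×0.3730 = 0.088787
  M+8: 0.01417249×0.6270 = 0.008886
Scale to base peak (0.428662) = 100: 37.9 : 100.0 : 72.6 : 20.7 : 2.1

37.9 : 100.0 : 72.6 : 20.7 : 2.1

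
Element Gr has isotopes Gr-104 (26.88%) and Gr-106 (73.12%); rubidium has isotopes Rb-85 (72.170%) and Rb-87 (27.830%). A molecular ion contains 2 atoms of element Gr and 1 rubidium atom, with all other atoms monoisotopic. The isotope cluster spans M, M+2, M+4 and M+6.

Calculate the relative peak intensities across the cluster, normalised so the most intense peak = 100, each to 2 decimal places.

10.53 : 61.34 : 100.00 : 30.04

Element Gr pattern (n=2): 0.07225344 : 0.39309312 : 0.53465344
Rubidium pattern (n=1): 0.7217 : 0.2783
Convolve the two distributions (both contribute in 2-u steps):
  M: 0.07225344×0.7217 = 0.052145
  M+2: 0.07225344×0.2783 + 0.39309312×0.7217 = 0.303803
  M+4: 0.39309312×0.2783 + 0.53465344×0.7217 = 0.495257
  M+6: 0.53465344×0.2783 = 0.148794
Scale to base peak (0.495257) = 100: 10.53 : 61.34 : 100.00 : 30.04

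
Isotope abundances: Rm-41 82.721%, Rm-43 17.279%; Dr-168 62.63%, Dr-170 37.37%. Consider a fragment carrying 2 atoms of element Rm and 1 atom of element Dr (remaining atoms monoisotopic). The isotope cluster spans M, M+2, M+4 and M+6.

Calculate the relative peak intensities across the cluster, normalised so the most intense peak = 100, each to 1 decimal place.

98.6 : 100.0 : 28.9 : 2.6

Element Rm pattern (n=2): 0.68427638 : 0.28586723 : 0.02985638
Element Dr pattern (n=1): 0.6263 : 0.3737
Convolve the two distributions (both contribute in 2-u steps):
  M: 0.68427638×0.6263 = 0.428562
  M+2: 0.68427638×0.3737 + 0.28586723×0.6263 = 0.434753
  M+4: 0.28586723×0.3737 + 0.02985638×0.6263 = 0.125528
  M+6: 0.02985638×0.3737 = 0.011157
Scale to base peak (0.434753) = 100: 98.6 : 100.0 : 28.9 : 2.6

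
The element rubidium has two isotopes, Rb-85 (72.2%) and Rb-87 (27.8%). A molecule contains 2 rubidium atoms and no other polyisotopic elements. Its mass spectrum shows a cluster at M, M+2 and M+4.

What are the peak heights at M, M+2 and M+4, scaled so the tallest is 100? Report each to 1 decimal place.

100.0 : 77.0 : 14.8

Each Rb atom is independently Rb-85 (p = 0.722) or Rb-87 (q = 0.278); the cluster is the binomial expansion (p + q)^2.
P(M) = 0.722^2 = 0.521284
P(M+2) = 2 × 0.722^1 × 0.278^1 = 0.401432
P(M+4) = 0.278^2 = 0.077284
The M peak is largest (0.521284); scaling to 100 gives 100.0 : 77.0 : 14.8.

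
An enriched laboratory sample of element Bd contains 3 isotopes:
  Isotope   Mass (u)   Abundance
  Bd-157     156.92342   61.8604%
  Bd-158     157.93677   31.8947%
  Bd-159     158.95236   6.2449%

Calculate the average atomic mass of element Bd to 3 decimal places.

Ar = Σ fᵢ·mᵢ = 0.618604 × 156.92342 + 0.318947 × 157.93677 + 0.062449 × 158.95236
= 97.073455 + 50.373459 + 9.926416 = 157.373330 u

157.373 u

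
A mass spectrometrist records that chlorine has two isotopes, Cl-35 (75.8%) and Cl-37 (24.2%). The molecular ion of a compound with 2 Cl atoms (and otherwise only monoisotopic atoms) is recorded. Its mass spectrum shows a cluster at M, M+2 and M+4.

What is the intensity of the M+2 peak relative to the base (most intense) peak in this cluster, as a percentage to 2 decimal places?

Binomial terms of (0.758 + 0.242)^2: M 0.5746, M+2 0.3669, M+4 0.0586 → M is the base peak.
P(M) = C(2,0) × 0.758^2 × 0.242^0 = 1 × 0.574564 × 1.0000 = 0.574564 (base)
P(M+2) = C(2,1) × 0.758^1 × 0.242^1 = 2 × 0.7580 × 0.2420 = 0.366872
Relative intensity = 0.366872 / 0.574564 × 100 = 63.85

63.85%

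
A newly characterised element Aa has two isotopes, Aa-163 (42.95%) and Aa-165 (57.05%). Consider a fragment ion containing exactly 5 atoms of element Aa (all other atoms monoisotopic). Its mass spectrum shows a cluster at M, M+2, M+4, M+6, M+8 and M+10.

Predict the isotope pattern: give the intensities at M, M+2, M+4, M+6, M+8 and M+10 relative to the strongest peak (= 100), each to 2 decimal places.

Each Aa atom is independently Aa-163 (p = 0.4295) or Aa-165 (q = 0.5705); the cluster is the binomial expansion (p + q)^5.
P(M) = 0.4295^5 = 0.014616
P(M+2) = 5 × 0.4295^4 × 0.5705^1 = 0.097069
P(M+4) = 10 × 0.4295^3 × 0.5705^2 = 0.257870
P(M+6) = 10 × 0.4295^2 × 0.5705^3 = 0.342526
P(M+8) = 5 × 0.4295^1 × 0.5705^4 = 0.227487
P(M+10) = 0.5705^5 = 0.060434
The M+6 peak is largest (0.342526); scaling to 100 gives 4.27 : 28.34 : 75.28 : 100.00 : 66.41 : 17.64.

4.27 : 28.34 : 75.28 : 100.00 : 66.41 : 17.64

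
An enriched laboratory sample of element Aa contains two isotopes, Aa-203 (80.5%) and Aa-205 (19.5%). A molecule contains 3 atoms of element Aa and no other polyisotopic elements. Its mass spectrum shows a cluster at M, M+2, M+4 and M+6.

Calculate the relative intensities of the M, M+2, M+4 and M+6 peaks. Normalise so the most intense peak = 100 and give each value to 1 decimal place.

The 3 Aa atoms are independent, so intensities follow the terms of (0.805 + 0.195)^3.
P(M) = 0.805^3 = 0.521660
P(M+2) = 3 × 0.805^2 × 0.195^1 = 0.379095
P(M+4) = 3 × 0.805^1 × 0.195^2 = 0.091830
P(M+6) = 0.195^3 = 0.007415
The M peak is largest (0.521660); scaling to 100 gives 100.0 : 72.7 : 17.6 : 1.4.

100.0 : 72.7 : 17.6 : 1.4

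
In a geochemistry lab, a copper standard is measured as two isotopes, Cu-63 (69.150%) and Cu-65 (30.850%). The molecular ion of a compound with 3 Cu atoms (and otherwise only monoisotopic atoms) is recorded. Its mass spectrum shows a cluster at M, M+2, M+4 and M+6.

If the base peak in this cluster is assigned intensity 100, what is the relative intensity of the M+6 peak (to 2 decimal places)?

(0.69150 + 0.30850)^3 gives M 0.3307, M+2 0.4425, M+4 0.1974, M+6 0.0294; the largest is M+2.
P(M+2) = C(3,1) × 0.69150^2 × 0.30850^1 = 3 × 0.47817225 × 0.3085 = 0.442548 (base)
P(M+6) = C(3,3) × 0.69150^0 × 0.30850^3 = 1 × 1.0000 × 0.02936064 = 0.029361
Relative intensity = 0.029361 / 0.442548 × 100 = 6.63

6.63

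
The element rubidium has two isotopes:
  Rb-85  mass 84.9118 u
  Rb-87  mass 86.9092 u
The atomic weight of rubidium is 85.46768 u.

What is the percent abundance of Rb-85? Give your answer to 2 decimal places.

Let x be the fractional abundance of Rb-85; then Rb-87 has abundance 1 − x.
84.9118·x + 86.9092·(1 − x) = 85.46768
(84.9118 − 86.9092)·x = 85.46768 − 86.9092
x = -1.44152 / -1.9974 = 0.72170 → 72.17% Rb-85, 27.83% Rb-87.

72.17%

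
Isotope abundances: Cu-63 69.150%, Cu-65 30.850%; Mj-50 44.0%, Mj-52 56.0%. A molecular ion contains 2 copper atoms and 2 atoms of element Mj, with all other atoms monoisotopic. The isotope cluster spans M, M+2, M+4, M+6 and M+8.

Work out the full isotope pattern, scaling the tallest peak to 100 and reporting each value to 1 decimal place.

24.4 : 84.1 : 100.0 : 47.7 : 7.9

Copper pattern (n=2): 0.47817225 : 0.4266555 : 0.09517225
Element Mj pattern (n=2): 0.1936 : 0.4928 : 0.3136
Convolve the two distributions (both contribute in 2-u steps):
  M: 0.47817225×0.1936 = 0.092574
  M+2: 0.47817225×0.4928 + 0.4266555×0.1936 = 0.318244
  M+4: 0.47817225×0.3136 + 0.4266555×0.4928 + 0.09517225×0.1936 = 0.378636
  M+6: 0.4266555×0.3136 + 0.09517225×0.4928 = 0.180700
  M+8: 0.09517225×0.3136 = 0.029846
Scale to base peak (0.378636) = 100: 24.4 : 84.1 : 100.0 : 47.7 : 7.9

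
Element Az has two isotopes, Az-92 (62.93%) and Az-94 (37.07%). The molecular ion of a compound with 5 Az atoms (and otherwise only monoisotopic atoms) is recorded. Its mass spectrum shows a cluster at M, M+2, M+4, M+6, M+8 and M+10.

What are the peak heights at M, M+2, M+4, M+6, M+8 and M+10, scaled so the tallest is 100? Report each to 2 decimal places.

The 5 Az atoms are independent, so intensities follow the terms of (0.6293 + 0.3707)^5.
P(M) = 0.6293^5 = 0.098694
P(M+2) = 5 × 0.6293^4 × 0.3707^1 = 0.290686
P(M+4) = 10 × 0.6293^3 × 0.3707^2 = 0.342467
P(M+6) = 10 × 0.6293^2 × 0.3707^3 = 0.201736
P(M+8) = 5 × 0.6293^1 × 0.3707^4 = 0.059418
P(M+10) = 0.3707^5 = 0.007000
The M+4 peak is largest (0.342467); scaling to 100 gives 28.82 : 84.88 : 100.00 : 58.91 : 17.35 : 2.04.

28.82 : 84.88 : 100.00 : 58.91 : 17.35 : 2.04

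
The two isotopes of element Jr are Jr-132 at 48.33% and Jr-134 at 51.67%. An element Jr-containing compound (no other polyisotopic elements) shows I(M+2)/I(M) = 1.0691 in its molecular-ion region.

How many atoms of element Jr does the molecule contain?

1

For n independent Jr atoms, I(M+2)/I(M) = n · (abundance Jr-134) / (abundance Jr-132) = n · 0.5167/0.4833.
n = 1.0691 × 0.4833/0.5167 = 1.00 ≈ 1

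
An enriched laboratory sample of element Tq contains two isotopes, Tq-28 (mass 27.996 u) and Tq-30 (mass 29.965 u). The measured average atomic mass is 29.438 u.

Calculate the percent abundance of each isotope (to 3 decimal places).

Tq-28: 26.765%, Tq-30: 73.235%

Let x be the fractional abundance of Tq-28; then Tq-30 has abundance 1 − x.
27.996·x + 29.965·(1 − x) = 29.438
(27.996 − 29.965)·x = 29.438 − 29.965
x = -0.527 / -1.969 = 0.26765 → 26.765% Tq-28, 73.235% Tq-30.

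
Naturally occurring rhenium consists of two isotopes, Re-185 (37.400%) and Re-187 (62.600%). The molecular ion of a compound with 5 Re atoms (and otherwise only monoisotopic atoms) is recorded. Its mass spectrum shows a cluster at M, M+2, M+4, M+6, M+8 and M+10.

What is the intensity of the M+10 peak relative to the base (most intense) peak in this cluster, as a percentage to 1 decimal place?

28.0%

Binomial terms of (0.37400 + 0.62600)^5: M 0.0073, M+2 0.0612, M+4 0.2050, M+6 0.3431, M+8 0.2872, M+10 0.0961 → M+6 is the base peak.
P(M+6) = C(5,3) × 0.37400^2 × 0.62600^3 = 10 × 0.139876 × 0.24531438 = 0.343136 (base)
P(M+10) = C(5,5) × 0.37400^0 × 0.62600^5 = 1 × 1.0000 × 0.09613282 = 0.096133
Relative intensity = 0.096133 / 0.343136 × 100 = 28.0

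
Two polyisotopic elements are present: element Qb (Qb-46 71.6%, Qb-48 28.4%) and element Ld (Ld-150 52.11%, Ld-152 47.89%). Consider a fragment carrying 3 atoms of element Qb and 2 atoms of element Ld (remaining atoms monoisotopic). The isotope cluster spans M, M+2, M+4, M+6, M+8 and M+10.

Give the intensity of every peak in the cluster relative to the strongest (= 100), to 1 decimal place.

28.5 : 86.4 : 100.0 : 55.2 : 14.7 : 1.5

Element Qb pattern (n=3): 0.3670617 : 0.43678291 : 0.17324909 : 0.0229063
Element Ld pattern (n=2): 0.27154521 : 0.49910958 : 0.22934521
Convolve the two distributions (both contribute in 2-u steps):
  M: 0.3670617×0.27154521 = 0.099674
  M+2: 0.3670617×0.49910958 + 0.43678291×0.27154521 = 0.301810
  M+4: 0.3670617×0.22934521 + 0.43678291×0.49910958 + 0.17324909×0.27154521 = 0.349231
  M+6: 0.43678291×0.22934521 + 0.17324909×0.49910958 + 0.0229063×0.27154521 = 0.192864
  M+8: 0.17324909×0.22934521 + 0.0229063×0.49910958 = 0.051167
  M+10: 0.0229063×0.22934521 = 0.005253
Scale to base peak (0.349231) = 100: 28.5 : 86.4 : 100.0 : 55.2 : 14.7 : 1.5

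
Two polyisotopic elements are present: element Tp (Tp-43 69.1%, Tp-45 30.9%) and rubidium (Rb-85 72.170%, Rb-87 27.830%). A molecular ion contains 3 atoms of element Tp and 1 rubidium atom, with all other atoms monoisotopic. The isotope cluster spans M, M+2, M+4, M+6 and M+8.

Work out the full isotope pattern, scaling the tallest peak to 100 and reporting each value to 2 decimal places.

57.90 : 100.00 : 64.69 : 18.57 : 2.00

Element Tp pattern (n=3): 0.32993937 : 0.44262489 : 0.19793211 : 0.02950363
Rubidium pattern (n=1): 0.7217 : 0.2783
Convolve the two distributions (both contribute in 2-u steps):
  M: 0.32993937×0.7217 = 0.238117
  M+2: 0.32993937×0.2783 + 0.44262489×0.7217 = 0.411265
  M+4: 0.44262489×0.2783 + 0.19793211×0.7217 = 0.266030
  M+6: 0.19793211×0.2783 + 0.02950363×0.7217 = 0.076377
  M+8: 0.02950363×0.2783 = 0.008211
Scale to base peak (0.411265) = 100: 57.90 : 100.00 : 64.69 : 18.57 : 2.00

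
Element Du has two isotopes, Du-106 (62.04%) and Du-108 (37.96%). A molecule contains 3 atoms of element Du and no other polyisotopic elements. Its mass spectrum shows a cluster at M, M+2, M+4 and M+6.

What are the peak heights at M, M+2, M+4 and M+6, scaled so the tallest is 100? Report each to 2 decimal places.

Expanding (0.6204 + 0.3796)^3:
P(M) = 0.6204^3 = 0.238790
P(M+2) = 3 × 0.6204^2 × 0.3796^1 = 0.438320
P(M+4) = 3 × 0.6204^1 × 0.3796^2 = 0.268192
P(M+6) = 0.3796^3 = 0.054699
The M+2 peak is largest (0.438320); scaling to 100 gives 54.48 : 100.00 : 61.19 : 12.48.

54.48 : 100.00 : 61.19 : 12.48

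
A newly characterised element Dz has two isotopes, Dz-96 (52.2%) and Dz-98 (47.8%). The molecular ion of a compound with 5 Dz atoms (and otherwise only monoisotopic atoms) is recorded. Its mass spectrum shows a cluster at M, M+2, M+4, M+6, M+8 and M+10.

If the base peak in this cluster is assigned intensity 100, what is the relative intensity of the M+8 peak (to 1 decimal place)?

41.9

(0.522 + 0.478)^5 gives M 0.0388, M+2 0.1775, M+4 0.3250, M+6 0.2976, M+8 0.1363, M+10 0.0250; the largest is M+4.
P(M+4) = C(5,2) × 0.522^3 × 0.478^2 = 10 × 0.14223665 × 0.228484 = 0.324988 (base)
P(M+8) = C(5,4) × 0.522^1 × 0.478^4 = 5 × 0.5220 × 0.05220494 = 0.136255
Relative intensity = 0.136255 / 0.324988 × 100 = 41.9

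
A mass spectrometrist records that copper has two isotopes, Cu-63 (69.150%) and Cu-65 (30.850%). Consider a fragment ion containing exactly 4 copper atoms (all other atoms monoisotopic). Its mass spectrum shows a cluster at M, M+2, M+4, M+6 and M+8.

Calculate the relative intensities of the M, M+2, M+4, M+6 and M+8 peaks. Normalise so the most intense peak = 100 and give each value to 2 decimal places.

56.04 : 100.00 : 66.92 : 19.90 : 2.22

The 4 Cu atoms are independent, so intensities follow the terms of (0.69150 + 0.30850)^4.
P(M) = 0.69150^4 = 0.228649
P(M+2) = 4 × 0.69150^3 × 0.30850^1 = 0.408030
P(M+4) = 6 × 0.69150^2 × 0.30850^2 = 0.273052
P(M+6) = 4 × 0.69150^1 × 0.30850^3 = 0.081212
P(M+8) = 0.30850^4 = 0.009058
The M+2 peak is largest (0.408030); scaling to 100 gives 56.04 : 100.00 : 66.92 : 19.90 : 2.22.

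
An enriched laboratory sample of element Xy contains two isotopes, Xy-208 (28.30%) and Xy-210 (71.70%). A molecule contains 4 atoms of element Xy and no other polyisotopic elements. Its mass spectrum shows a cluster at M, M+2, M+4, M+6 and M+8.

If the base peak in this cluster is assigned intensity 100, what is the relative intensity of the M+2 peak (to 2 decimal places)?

15.58

Binomial terms of (0.2830 + 0.7170)^4: M 0.0064, M+2 0.0650, M+4 0.2470, M+6 0.4173, M+8 0.2643 → M+6 is the base peak.
P(M+6) = C(4,3) × 0.2830^1 × 0.7170^3 = 4 × 0.2830 × 0.36860181 = 0.417257 (base)
P(M+2) = C(4,1) × 0.2830^3 × 0.7170^1 = 4 × 0.02266519 × 0.7170 = 0.065004
Relative intensity = 0.065004 / 0.417257 × 100 = 15.58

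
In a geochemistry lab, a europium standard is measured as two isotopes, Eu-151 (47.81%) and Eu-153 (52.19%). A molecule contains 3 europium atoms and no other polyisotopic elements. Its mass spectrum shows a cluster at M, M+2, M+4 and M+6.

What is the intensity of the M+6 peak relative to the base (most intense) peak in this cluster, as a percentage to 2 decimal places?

(0.4781 + 0.5219)^3 gives M 0.1093, M+2 0.3579, M+4 0.3907, M+6 0.1422; the largest is M+4.
P(M+4) = C(3,2) × 0.4781^1 × 0.5219^2 = 3 × 0.4781 × 0.27237961 = 0.390674 (base)
P(M+6) = C(3,3) × 0.4781^0 × 0.5219^3 = 1 × 1.0000 × 0.14215492 = 0.142155
Relative intensity = 0.142155 / 0.390674 × 100 = 36.39

36.39%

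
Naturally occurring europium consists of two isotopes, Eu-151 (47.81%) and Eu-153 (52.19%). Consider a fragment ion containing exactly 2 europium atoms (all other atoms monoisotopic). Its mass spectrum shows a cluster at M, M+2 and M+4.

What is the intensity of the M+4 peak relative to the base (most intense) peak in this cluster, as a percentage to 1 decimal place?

(0.4781 + 0.5219)^2 gives M 0.2286, M+2 0.4990, M+4 0.2724; the largest is M+2.
P(M+2) = C(2,1) × 0.4781^1 × 0.5219^1 = 2 × 0.4781 × 0.5219 = 0.499041 (base)
P(M+4) = C(2,2) × 0.4781^0 × 0.5219^2 = 1 × 1.0000 × 0.27237961 = 0.272380
Relative intensity = 0.272380 / 0.499041 × 100 = 54.6

54.6%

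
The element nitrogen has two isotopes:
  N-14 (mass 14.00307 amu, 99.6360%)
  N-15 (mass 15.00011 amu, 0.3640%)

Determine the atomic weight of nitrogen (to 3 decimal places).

14.007 amu

The abundance-weighted mean is 0.996360 × 14.00307 + 0.003640 × 15.00011
= 13.952099 + 0.054600 = 14.006699 amu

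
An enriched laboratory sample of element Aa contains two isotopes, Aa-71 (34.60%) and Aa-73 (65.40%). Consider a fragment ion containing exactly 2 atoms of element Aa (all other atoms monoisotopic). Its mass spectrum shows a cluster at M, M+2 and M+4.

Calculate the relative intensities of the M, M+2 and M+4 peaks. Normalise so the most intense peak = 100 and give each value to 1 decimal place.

Each Aa atom is independently Aa-71 (p = 0.3460) or Aa-73 (q = 0.6540); the cluster is the binomial expansion (p + q)^2.
P(M) = 0.3460^2 = 0.119716
P(M+2) = 2 × 0.3460^1 × 0.6540^1 = 0.452568
P(M+4) = 0.6540^2 = 0.427716
The M+2 peak is largest (0.452568); scaling to 100 gives 26.5 : 100.0 : 94.5.

26.5 : 100.0 : 94.5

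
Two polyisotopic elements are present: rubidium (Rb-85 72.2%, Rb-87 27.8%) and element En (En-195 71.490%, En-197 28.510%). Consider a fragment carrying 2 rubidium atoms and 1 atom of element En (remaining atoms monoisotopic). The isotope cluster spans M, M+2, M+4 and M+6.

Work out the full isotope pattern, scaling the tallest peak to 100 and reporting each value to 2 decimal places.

Rubidium pattern (n=2): 0.521284 : 0.401432 : 0.077284
Element En pattern (n=1): 0.7149 : 0.2851
Convolve the two distributions (both contribute in 2-u steps):
  M: 0.521284×0.7149 = 0.372666
  M+2: 0.521284×0.2851 + 0.401432×0.7149 = 0.435602
  M+4: 0.401432×0.2851 + 0.077284×0.7149 = 0.169699
  M+6: 0.077284×0.2851 = 0.022034
Scale to base peak (0.435602) = 100: 85.55 : 100.00 : 38.96 : 5.06

85.55 : 100.00 : 38.96 : 5.06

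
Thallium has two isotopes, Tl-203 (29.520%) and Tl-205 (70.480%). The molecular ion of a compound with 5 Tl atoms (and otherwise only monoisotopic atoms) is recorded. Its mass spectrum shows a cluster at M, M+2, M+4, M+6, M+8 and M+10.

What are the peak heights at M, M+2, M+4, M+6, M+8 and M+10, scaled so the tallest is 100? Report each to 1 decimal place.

Each Tl atom is independently Tl-203 (p = 0.29520) or Tl-205 (q = 0.70480); the cluster is the binomial expansion (p + q)^5.
P(M) = 0.29520^5 = 0.002242
P(M+2) = 5 × 0.29520^4 × 0.70480^1 = 0.026761
P(M+4) = 10 × 0.29520^3 × 0.70480^2 = 0.127785
P(M+6) = 10 × 0.29520^2 × 0.70480^3 = 0.305092
P(M+8) = 5 × 0.29520^1 × 0.70480^4 = 0.364208
P(M+10) = 0.70480^5 = 0.173912
The M+8 peak is largest (0.364208); scaling to 100 gives 0.6 : 7.3 : 35.1 : 83.8 : 100.0 : 47.8.

0.6 : 7.3 : 35.1 : 83.8 : 100.0 : 47.8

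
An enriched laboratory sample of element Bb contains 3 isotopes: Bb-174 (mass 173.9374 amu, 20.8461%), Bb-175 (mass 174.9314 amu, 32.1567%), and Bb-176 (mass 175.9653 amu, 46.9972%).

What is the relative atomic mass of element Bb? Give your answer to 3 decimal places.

175.210 amu

Ar = Σ fᵢ·mᵢ = 0.208461 × 173.9374 + 0.321567 × 174.9314 + 0.469972 × 175.9653
= 36.25916 + 56.25217 + 82.69876 = 175.21009 amu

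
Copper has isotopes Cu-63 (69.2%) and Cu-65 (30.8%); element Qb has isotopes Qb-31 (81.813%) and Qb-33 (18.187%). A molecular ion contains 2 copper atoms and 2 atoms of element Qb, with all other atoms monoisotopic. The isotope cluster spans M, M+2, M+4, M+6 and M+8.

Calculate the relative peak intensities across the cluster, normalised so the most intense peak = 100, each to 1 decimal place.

Copper pattern (n=2): 0.478864 : 0.426272 : 0.094864
Element Qb pattern (n=2): 0.6693367 : 0.29758661 : 0.0330767
Convolve the two distributions (both contribute in 2-u steps):
  M: 0.478864×0.6693367 = 0.320521
  M+2: 0.478864×0.29758661 + 0.426272×0.6693367 = 0.427823
  M+4: 0.478864×0.0330767 + 0.426272×0.29758661 + 0.094864×0.6693367 = 0.206188
  M+6: 0.426272×0.0330767 + 0.094864×0.29758661 = 0.042330
  M+8: 0.094864×0.0330767 = 0.003138
Scale to base peak (0.427823) = 100: 74.9 : 100.0 : 48.2 : 9.9 : 0.7

74.9 : 100.0 : 48.2 : 9.9 : 0.7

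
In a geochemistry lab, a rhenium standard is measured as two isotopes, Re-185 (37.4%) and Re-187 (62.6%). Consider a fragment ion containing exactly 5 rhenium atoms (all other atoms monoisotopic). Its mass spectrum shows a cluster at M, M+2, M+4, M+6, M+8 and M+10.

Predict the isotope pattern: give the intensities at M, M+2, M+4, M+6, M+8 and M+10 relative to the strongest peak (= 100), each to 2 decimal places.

2.13 : 17.85 : 59.74 : 100.00 : 83.69 : 28.02

The 5 Re atoms are independent, so intensities follow the terms of (0.374 + 0.626)^5.
P(M) = 0.374^5 = 0.007317
P(M+2) = 5 × 0.374^4 × 0.626^1 = 0.061239
P(M+4) = 10 × 0.374^3 × 0.626^2 = 0.205005
P(M+6) = 10 × 0.374^2 × 0.626^3 = 0.343136
P(M+8) = 5 × 0.374^1 × 0.626^4 = 0.287170
P(M+10) = 0.626^5 = 0.096133
The M+6 peak is largest (0.343136); scaling to 100 gives 2.13 : 17.85 : 59.74 : 100.00 : 83.69 : 28.02.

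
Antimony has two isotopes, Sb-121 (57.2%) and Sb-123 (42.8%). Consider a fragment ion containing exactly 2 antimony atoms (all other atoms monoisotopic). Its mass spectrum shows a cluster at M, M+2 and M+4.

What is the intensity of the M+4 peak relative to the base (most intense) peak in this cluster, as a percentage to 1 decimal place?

37.4%

(0.572 + 0.428)^2 gives M 0.3272, M+2 0.4896, M+4 0.1832; the largest is M+2.
P(M+2) = C(2,1) × 0.572^1 × 0.428^1 = 2 × 0.5720 × 0.4280 = 0.489632 (base)
P(M+4) = C(2,2) × 0.572^0 × 0.428^2 = 1 × 1.0000 × 0.183184 = 0.183184
Relative intensity = 0.183184 / 0.489632 × 100 = 37.4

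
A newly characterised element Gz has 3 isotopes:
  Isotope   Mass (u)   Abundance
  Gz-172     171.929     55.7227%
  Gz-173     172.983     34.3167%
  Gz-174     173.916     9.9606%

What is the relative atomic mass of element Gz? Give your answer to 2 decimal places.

172.49 u

The abundance-weighted mean is 0.557227 × 171.929 + 0.343167 × 172.983 + 0.099606 × 173.916
= 95.8035 + 59.3621 + 17.3231 = 172.4887 u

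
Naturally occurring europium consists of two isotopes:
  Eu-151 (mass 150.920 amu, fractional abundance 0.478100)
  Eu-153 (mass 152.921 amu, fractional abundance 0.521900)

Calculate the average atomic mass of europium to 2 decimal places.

Weight each isotope mass by its fractional abundance: 0.478100 × 150.920 + 0.521900 × 152.921
= 72.1549 + 79.8095 = 151.9644 amu

151.96 amu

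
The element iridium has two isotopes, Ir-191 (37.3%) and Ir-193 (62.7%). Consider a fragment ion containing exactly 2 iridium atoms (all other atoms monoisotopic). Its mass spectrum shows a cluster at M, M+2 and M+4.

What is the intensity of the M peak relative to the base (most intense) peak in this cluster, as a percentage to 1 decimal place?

Term probabilities: M 0.1391, M+2 0.4677, M+4 0.3931. Base peak = M+2.
P(M+2) = C(2,1) × 0.373^1 × 0.627^1 = 2 × 0.3730 × 0.6270 = 0.467742 (base)
P(M) = C(2,0) × 0.373^2 × 0.627^0 = 1 × 0.139129 × 1.0000 = 0.139129
Relative intensity = 0.139129 / 0.467742 × 100 = 29.7

29.7%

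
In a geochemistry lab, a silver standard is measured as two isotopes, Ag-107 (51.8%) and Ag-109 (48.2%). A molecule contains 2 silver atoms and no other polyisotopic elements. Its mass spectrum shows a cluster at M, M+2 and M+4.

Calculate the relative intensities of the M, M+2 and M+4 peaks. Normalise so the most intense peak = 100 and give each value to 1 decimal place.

53.7 : 100.0 : 46.5

Expanding (0.518 + 0.482)^2:
P(M) = 0.518^2 = 0.268324
P(M+2) = 2 × 0.518^1 × 0.482^1 = 0.499352
P(M+4) = 0.482^2 = 0.232324
The M+2 peak is largest (0.499352); scaling to 100 gives 53.7 : 100.0 : 46.5.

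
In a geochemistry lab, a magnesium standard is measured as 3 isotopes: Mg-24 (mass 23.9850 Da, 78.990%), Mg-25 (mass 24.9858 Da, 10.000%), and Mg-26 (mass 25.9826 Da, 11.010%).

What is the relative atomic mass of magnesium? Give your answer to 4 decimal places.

The abundance-weighted mean is 0.78990 × 23.9850 + 0.10000 × 24.9858 + 0.11010 × 25.9826
= 18.94575 + 2.49858 + 2.86068 = 24.30501 Da

24.3050 Da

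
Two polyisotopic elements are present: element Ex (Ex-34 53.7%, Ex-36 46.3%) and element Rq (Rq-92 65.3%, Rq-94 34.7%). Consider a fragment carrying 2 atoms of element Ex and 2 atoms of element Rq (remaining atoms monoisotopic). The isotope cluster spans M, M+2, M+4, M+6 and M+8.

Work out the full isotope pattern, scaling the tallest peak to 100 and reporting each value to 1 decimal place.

Element Ex pattern (n=2): 0.288369 : 0.497262 : 0.214369
Element Rq pattern (n=2): 0.426409 : 0.453182 : 0.120409
Convolve the two distributions (both contribute in 2-u steps):
  M: 0.288369×0.426409 = 0.122963
  M+2: 0.288369×0.453182 + 0.497262×0.426409 = 0.342721
  M+4: 0.288369×0.120409 + 0.497262×0.453182 + 0.214369×0.426409 = 0.351481
  M+6: 0.497262×0.120409 + 0.214369×0.453182 = 0.157023
  M+8: 0.214369×0.120409 = 0.025812
Scale to base peak (0.351481) = 100: 35.0 : 97.5 : 100.0 : 44.7 : 7.3

35.0 : 97.5 : 100.0 : 44.7 : 7.3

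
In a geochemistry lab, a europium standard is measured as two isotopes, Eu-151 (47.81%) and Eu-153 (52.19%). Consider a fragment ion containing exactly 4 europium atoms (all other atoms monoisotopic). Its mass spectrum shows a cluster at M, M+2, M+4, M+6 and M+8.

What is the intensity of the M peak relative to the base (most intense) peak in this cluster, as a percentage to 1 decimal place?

(0.4781 + 0.5219)^4 gives M 0.0522, M+2 0.2281, M+4 0.3736, M+6 0.2719, M+8 0.0742; the largest is M+4.
P(M+4) = C(4,2) × 0.4781^2 × 0.5219^2 = 6 × 0.22857961 × 0.27237961 = 0.373563 (base)
P(M) = C(4,0) × 0.4781^4 × 0.5219^0 = 1 × 0.05224864 × 1.0000 = 0.052249
Relative intensity = 0.052249 / 0.373563 × 100 = 14.0

14.0%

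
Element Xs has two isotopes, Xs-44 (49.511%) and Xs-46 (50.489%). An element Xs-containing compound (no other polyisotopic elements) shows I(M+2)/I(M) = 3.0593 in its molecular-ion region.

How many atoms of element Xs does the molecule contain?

3

For n independent Xs atoms, I(M+2)/I(M) = n · (abundance Xs-46) / (abundance Xs-44) = n · 0.50489/0.49511.
n = 3.0593 × 0.49511/0.50489 = 3.00 ≈ 3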